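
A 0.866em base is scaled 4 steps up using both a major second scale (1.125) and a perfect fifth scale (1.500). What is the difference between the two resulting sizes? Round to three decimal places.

Major second: 0.866 × 1.125⁴ = 1.38716em
Perfect fifth: 0.866 × 1.500⁴ = 4.38413em
Difference: 4.38413 − 1.38716 = 2.99697em

2.997em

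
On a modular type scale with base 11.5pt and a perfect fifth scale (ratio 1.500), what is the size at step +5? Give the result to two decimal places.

87.33pt

Every step multiplies by the scale ratio.
11.5 × 1.500⁵ = 11.5 × 7.59375 ≈ 87.33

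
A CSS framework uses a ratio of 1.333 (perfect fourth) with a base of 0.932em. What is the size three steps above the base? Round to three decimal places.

2.208em

0.932 × 1.333³ = 0.932 × 2.36859 ≈ 2.208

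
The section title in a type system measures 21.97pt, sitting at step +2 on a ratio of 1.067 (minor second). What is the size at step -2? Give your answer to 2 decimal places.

16.95pt

21.97 ÷ 1.067⁴ = 21.97 ÷ 1.29616 ≈ 16.950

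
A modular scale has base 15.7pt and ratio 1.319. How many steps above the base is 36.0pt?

1.319ⁿ = 36.0 / 15.7 = 2.2930
n = ln(2.2930) / ln(1.319) = 0.8299 / 0.2769 ≈ 3.00

3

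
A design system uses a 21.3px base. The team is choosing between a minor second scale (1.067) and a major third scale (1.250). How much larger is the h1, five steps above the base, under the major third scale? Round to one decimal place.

35.5px

Minor second: 21.3 × 1.067⁵ = 29.458px
Major third: 21.3 × 1.250⁵ = 65.002px
Difference: 65.002 − 29.458 = 35.544px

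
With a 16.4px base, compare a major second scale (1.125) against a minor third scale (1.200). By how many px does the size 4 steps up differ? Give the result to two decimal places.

Major second: 16.4 × 1.125⁴ = 26.2696px
Minor third: 16.4 × 1.200⁴ = 34.0070px
Difference: 34.0070 − 26.2696 = 7.7374px

7.74px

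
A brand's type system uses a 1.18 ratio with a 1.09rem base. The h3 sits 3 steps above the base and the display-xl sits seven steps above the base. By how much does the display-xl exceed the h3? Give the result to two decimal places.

Step 3: 1.09 × 1.18³ = 1.7909rem
Step 7: 1.09 × 1.18⁷ = 3.4722rem
Difference: 3.4722 − 1.7909 = 1.6813rem

1.68rem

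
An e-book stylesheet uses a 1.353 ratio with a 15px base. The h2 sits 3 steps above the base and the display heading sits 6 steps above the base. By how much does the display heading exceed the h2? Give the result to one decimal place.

54.9px

Step 3: 15.0 × 1.353³ = 37.152px
Step 6: 15.0 × 1.353⁶ = 92.019px
Difference: 92.019 − 37.152 = 54.867px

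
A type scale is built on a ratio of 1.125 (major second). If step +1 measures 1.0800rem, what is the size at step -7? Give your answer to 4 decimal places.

0.4209rem

1.0800 ÷ 1.125⁸ = 1.0800 ÷ 2.56578 ≈ 0.4209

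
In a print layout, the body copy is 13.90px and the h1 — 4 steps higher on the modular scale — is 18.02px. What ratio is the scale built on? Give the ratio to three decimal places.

1.067

The ratio satisfies 13.90 × r⁴ = 18.02, so r = (18.02 / 13.90)^(1/4).
r = 1.2964^(1/4) ≈ 1.0671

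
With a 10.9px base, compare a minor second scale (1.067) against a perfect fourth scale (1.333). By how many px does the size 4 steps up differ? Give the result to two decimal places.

20.29px

Minor second: 10.9 × 1.067⁴ = 14.1281px
Perfect fourth: 10.9 × 1.333⁴ = 34.4149px
Difference: 34.4149 − 14.1281 = 20.2868px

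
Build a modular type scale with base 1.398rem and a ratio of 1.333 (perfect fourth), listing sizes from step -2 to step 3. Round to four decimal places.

Step -2: 1.398 ÷ 1.333² = 0.7868
Step -1: 1.398 ÷ 1.333 = 1.0488
Step 0: 1.398rem
Step 1: 1.398 × 1.333 = 1.8635
Step 2: 1.398 × 1.333² = 2.4841
Step 3: 1.398 × 1.333³ = 3.3113

0.7868rem, 1.0488rem, 1.3980rem, 1.8635rem, 2.4841rem, 3.3113rem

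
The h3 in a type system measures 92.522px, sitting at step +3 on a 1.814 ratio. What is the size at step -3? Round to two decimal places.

Moving from step +3 to step -3 is 6 steps down, so divide by r⁶.
92.522 ÷ 1.814⁶ = 92.522 ÷ 35.63065 ≈ 2.597

2.60px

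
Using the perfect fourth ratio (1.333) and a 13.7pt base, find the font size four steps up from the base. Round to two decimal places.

Each step on a modular scale multiplies by the ratio, so the size n steps from the base is base × ratioⁿ.
13.7 × 1.333⁴ = 13.7 × 3.15733 ≈ 43.26

43.26pt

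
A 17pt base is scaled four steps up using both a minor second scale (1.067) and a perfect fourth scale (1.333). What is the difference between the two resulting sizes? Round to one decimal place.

31.6pt

Minor second: 17.0 × 1.067⁴ = 22.035pt
Perfect fourth: 17.0 × 1.333⁴ = 53.675pt
Difference: 53.675 − 22.035 = 31.640pt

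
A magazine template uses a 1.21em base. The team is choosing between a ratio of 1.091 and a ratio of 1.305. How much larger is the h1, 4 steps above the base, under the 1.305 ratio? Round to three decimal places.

At 1.091: 1.21 × 1.091⁴ = 1.71429em
At 1.305: 1.21 × 1.305⁴ = 3.50936em
Difference: 3.50936 − 1.71429 = 1.79507em

1.795em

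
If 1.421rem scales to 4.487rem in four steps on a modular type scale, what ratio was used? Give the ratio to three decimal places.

1.333

r⁴ = 4.487 / 1.421, so r = (4.487/1.421)^(1/4).
r = 3.1576^(1/4) ≈ 1.3330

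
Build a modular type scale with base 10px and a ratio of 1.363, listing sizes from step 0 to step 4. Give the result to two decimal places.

Step 0: 10px
Step 1: 10.0 × 1.363 = 13.63
Step 2: 10.0 × 1.363² = 18.58
Step 3: 10.0 × 1.363³ = 25.32
Step 4: 10.0 × 1.363⁴ = 34.51

10.00px, 13.63px, 18.58px, 25.32px, 34.51px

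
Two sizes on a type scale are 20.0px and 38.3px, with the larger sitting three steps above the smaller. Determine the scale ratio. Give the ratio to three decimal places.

1.242

r³ = 38.3 / 20.0, so r = (38.3/20.0)^(1/3).
r = 1.9150^(1/3) ≈ 1.2418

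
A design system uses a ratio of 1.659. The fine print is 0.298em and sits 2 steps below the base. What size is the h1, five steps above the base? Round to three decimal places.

0.298 × 1.659⁷ = 0.298 × 34.58794 ≈ 10.307

10.307em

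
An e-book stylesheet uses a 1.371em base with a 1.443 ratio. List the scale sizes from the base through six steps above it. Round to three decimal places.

1.371em, 1.978em, 2.855em, 4.119em, 5.944em, 8.578em, 12.378em

Step 0: 1.371em
Step 1: 1.371 × 1.443 = 1.978
Step 2: 1.371 × 1.443² = 2.855
Step 3: 1.371 × 1.443³ = 4.119
Step 4: 1.371 × 1.443⁴ = 5.944
Step 5: 1.371 × 1.443⁵ = 8.578
Step 6: 1.371 × 1.443⁶ = 12.378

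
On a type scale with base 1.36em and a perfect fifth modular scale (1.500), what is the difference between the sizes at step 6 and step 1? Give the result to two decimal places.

13.45em

Step 1: 1.36 × 1.500 = 2.0400em
Step 6: 1.36 × 1.500⁶ = 15.4913em
Difference: 15.4913 − 2.0400 = 13.4513em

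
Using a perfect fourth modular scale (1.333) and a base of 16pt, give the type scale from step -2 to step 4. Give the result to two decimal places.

9.00pt, 12.00pt, 16.00pt, 21.33pt, 28.43pt, 37.90pt, 50.52pt

Step -2: 16.0 ÷ 1.333² = 9.00
Step -1: 16.0 ÷ 1.333 = 12.00
Step 0: 16pt
Step 1: 16.0 × 1.333 = 21.33
Step 2: 16.0 × 1.333² = 28.43
Step 3: 16.0 × 1.333³ = 37.90
Step 4: 16.0 × 1.333⁴ = 50.52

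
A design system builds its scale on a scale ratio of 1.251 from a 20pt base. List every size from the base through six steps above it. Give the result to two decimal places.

20.00pt, 25.02pt, 31.30pt, 39.16pt, 48.98pt, 61.28pt, 76.66pt

Step 0: 20pt
Step 1: 20.0 × 1.251 = 25.02
Step 2: 20.0 × 1.251² = 31.30
Step 3: 20.0 × 1.251³ = 39.16
Step 4: 20.0 × 1.251⁴ = 48.98
Step 5: 20.0 × 1.251⁵ = 61.28
Step 6: 20.0 × 1.251⁶ = 76.66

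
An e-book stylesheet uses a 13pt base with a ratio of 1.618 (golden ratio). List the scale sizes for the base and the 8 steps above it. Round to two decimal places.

13.00pt, 21.03pt, 34.03pt, 55.07pt, 89.10pt, 144.16pt, 233.25pt, 377.39pt, 610.62pt

Step 0: 13pt
Step 1: 13.0 × 1.618 = 21.03
Step 2: 13.0 × 1.618² = 34.03
Step 3: 13.0 × 1.618³ = 55.07
Step 4: 13.0 × 1.618⁴ = 89.10
Step 5: 13.0 × 1.618⁵ = 144.16
Step 6: 13.0 × 1.618⁶ = 233.25
Step 7: 13.0 × 1.618⁷ = 377.39
Step 8: 13.0 × 1.618⁸ = 610.62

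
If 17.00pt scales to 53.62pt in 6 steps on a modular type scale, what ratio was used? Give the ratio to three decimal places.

r⁶ = 53.62 / 17.00, so r = (53.62/17.00)^(1/6).
r = 3.1541^(1/6) ≈ 1.2110

1.211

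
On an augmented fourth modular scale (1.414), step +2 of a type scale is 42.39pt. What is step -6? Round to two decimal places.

2.65pt

The gap is -6 − (2) = -8 steps, so the factor is 1.414^-8.
42.39 ÷ 1.414⁸ = 42.39 ÷ 15.98068 ≈ 2.653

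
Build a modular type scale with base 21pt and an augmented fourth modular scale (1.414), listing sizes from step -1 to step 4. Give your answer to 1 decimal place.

Step -1: 21.0 ÷ 1.414 = 14.9
Step 0: 21pt
Step 1: 21.0 × 1.414 = 29.7
Step 2: 21.0 × 1.414² = 42.0
Step 3: 21.0 × 1.414³ = 59.4
Step 4: 21.0 × 1.414⁴ = 83.9

14.9pt, 21.0pt, 29.7pt, 42.0pt, 59.4pt, 83.9pt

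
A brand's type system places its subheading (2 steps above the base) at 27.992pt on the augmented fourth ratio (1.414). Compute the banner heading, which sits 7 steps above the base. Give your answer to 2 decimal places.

158.23pt

Moving from step +2 to step +7 is 5 steps up, so multiply by r⁵.
27.992 × 1.414⁵ = 27.992 × 5.65258 ≈ 158.227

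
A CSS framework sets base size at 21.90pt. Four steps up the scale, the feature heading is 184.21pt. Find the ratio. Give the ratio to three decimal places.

The ratio satisfies 21.90 × r⁴ = 184.21, so r = (184.21 / 21.90)^(1/4).
r = 8.4114^(1/4) ≈ 1.7030

1.703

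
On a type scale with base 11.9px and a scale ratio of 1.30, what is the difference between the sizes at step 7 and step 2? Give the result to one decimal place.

Step 2: 11.9 × 1.30² = 20.111px
Step 7: 11.9 × 1.30⁷ = 74.671px
Difference: 74.671 − 20.111 = 54.560px

54.6px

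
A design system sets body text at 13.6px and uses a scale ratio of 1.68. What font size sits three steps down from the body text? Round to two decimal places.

Each step on a modular scale multiplies by the ratio, so the size n steps from the base is base × ratioⁿ.
13.6 ÷ 1.68³ = 13.6 ÷ 4.74163 ≈ 2.87

2.87px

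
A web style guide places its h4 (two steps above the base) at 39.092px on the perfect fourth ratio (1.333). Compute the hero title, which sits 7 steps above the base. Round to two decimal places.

164.53px

39.092 × 1.333⁵ = 39.092 × 4.20873 ≈ 164.528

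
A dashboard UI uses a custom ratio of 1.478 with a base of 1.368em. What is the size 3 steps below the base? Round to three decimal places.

0.424em

Each step on a modular scale multiplies by the ratio, so the size n steps from the base is base × ratioⁿ.
1.368 ÷ 1.478³ = 1.368 ÷ 3.22867 ≈ 0.424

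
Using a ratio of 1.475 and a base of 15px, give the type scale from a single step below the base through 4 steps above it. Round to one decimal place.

10.2px, 15.0px, 22.1px, 32.6px, 48.1px, 71.0px

Step -1: 15.0 ÷ 1.475 = 10.2
Step 0: 15px
Step 1: 15.0 × 1.475 = 22.1
Step 2: 15.0 × 1.475² = 32.6
Step 3: 15.0 × 1.475³ = 48.1
Step 4: 15.0 × 1.475⁴ = 71.0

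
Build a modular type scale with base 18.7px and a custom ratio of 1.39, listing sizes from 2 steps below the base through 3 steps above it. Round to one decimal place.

Step -2: 18.7 ÷ 1.39² = 9.7
Step -1: 18.7 ÷ 1.39 = 13.5
Step 0: 18.7px
Step 1: 18.7 × 1.39 = 26.0
Step 2: 18.7 × 1.39² = 36.1
Step 3: 18.7 × 1.39³ = 50.2

9.7px, 13.5px, 18.7px, 26.0px, 36.1px, 50.2px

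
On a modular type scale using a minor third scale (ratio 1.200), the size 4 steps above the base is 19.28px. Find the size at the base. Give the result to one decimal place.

9.3px

Moving from step +4 to step +0 is 4 steps down, so divide by r⁴.
19.28 ÷ 1.200⁴ = 19.28 ÷ 2.07360 ≈ 9.298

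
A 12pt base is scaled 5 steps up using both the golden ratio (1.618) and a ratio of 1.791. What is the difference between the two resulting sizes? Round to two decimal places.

Golden ratio: 12.0 × 1.618⁵ = 133.0681pt
At 1.791: 12.0 × 1.791⁵ = 221.1359pt
Difference: 221.1359 − 133.0681 = 88.0678pt

88.07pt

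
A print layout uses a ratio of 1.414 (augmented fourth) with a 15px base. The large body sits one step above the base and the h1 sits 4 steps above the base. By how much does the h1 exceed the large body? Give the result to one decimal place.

38.8px

Step 1: 15.0 × 1.414 = 21.210px
Step 4: 15.0 × 1.414⁴ = 59.964px
Difference: 59.964 − 21.210 = 38.754px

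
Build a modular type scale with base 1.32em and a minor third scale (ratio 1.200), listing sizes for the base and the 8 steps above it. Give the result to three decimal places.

Step 0: 1.32em
Step 1: 1.32 × 1.200 = 1.584
Step 2: 1.32 × 1.200² = 1.901
Step 3: 1.32 × 1.200³ = 2.281
Step 4: 1.32 × 1.200⁴ = 2.737
Step 5: 1.32 × 1.200⁵ = 3.285
Step 6: 1.32 × 1.200⁶ = 3.941
Step 7: 1.32 × 1.200⁷ = 4.730
Step 8: 1.32 × 1.200⁸ = 5.676

1.320em, 1.584em, 1.901em, 2.281em, 2.737em, 3.285em, 3.941em, 4.730em, 5.676em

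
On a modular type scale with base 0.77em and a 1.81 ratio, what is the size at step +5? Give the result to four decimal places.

14.9583em

A modular type scale is a geometric sequence: sizeₙ = base × rⁿ.
0.77 × 1.81⁵ = 0.77 × 19.42642 ≈ 14.9583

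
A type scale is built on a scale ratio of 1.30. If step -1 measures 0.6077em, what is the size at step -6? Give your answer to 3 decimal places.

0.164em

Moving from step -1 to step -6 is 5 steps down, so divide by r⁵.
0.6077 ÷ 1.30⁵ = 0.6077 ÷ 3.71293 ≈ 0.164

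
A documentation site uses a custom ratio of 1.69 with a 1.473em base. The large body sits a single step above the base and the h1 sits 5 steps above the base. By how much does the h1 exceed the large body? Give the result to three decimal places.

17.817em

Step 1: 1.473 × 1.69 = 2.48937em
Step 5: 1.473 × 1.69⁵ = 20.30656em
Difference: 20.30656 − 2.48937 = 17.81719em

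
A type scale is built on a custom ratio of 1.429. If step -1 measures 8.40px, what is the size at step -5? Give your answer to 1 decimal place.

2.0px

8.40 ÷ 1.429⁴ = 8.40 ÷ 4.16993 ≈ 2.014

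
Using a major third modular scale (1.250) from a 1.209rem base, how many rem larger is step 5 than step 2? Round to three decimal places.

Step 2: 1.209 × 1.250² = 1.88906rem
Step 5: 1.209 × 1.250⁵ = 3.68958rem
Difference: 3.68958 − 1.88906 = 1.80052rem

1.801rem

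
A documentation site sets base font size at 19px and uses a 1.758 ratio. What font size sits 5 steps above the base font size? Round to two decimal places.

A modular type scale is a geometric sequence: sizeₙ = base × rⁿ.
19.0 × 1.758⁵ = 19.0 × 16.79169 ≈ 319.04

319.04px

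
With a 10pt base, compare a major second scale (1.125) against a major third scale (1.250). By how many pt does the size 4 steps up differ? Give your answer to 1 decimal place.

8.4pt

Major second: 10.0 × 1.125⁴ = 16.018pt
Major third: 10.0 × 1.250⁴ = 24.414pt
Difference: 24.414 − 16.018 = 8.396pt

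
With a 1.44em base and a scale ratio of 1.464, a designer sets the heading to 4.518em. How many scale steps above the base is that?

3

1.464ⁿ = 4.518 / 1.44 = 3.1375
n = ln(3.1375) / ln(1.464) = 1.1434 / 0.3812 ≈ 3.00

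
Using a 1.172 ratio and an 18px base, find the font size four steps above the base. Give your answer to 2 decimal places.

33.96px

18.0 × 1.172⁴ = 18.0 × 1.88673 ≈ 33.96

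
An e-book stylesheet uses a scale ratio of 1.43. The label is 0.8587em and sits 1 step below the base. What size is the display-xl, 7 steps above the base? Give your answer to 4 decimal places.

15.0152em

The gap is 7 − (-1) = 8 steps, so the factor is 1.43^8.
0.8587 × 1.43⁸ = 0.8587 × 17.48591 ≈ 15.0152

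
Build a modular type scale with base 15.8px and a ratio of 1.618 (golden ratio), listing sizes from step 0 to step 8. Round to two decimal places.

Step 0: 15.8px
Step 1: 15.8 × 1.618 = 25.56
Step 2: 15.8 × 1.618² = 41.36
Step 3: 15.8 × 1.618³ = 66.93
Step 4: 15.8 × 1.618⁴ = 108.29
Step 5: 15.8 × 1.618⁵ = 175.21
Step 6: 15.8 × 1.618⁶ = 283.48
Step 7: 15.8 × 1.618⁷ = 458.68
Step 8: 15.8 × 1.618⁸ = 742.14

15.80px, 25.56px, 41.36px, 66.93px, 108.29px, 175.21px, 283.48px, 458.68px, 742.14px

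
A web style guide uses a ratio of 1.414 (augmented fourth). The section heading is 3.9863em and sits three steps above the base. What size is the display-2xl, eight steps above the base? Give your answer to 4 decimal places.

3.9863 × 1.414⁵ = 3.9863 × 5.65258 ≈ 22.5329

22.5329em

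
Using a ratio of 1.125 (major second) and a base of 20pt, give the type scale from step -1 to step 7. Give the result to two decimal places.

17.78pt, 20.00pt, 22.50pt, 25.31pt, 28.48pt, 32.04pt, 36.04pt, 40.55pt, 45.61pt

Step -1: 20.0 ÷ 1.125 = 17.78
Step 0: 20pt
Step 1: 20.0 × 1.125 = 22.50
Step 2: 20.0 × 1.125² = 25.31
Step 3: 20.0 × 1.125³ = 28.48
Step 4: 20.0 × 1.125⁴ = 32.04
Step 5: 20.0 × 1.125⁵ = 36.04
Step 6: 20.0 × 1.125⁶ = 40.55
Step 7: 20.0 × 1.125⁷ = 45.61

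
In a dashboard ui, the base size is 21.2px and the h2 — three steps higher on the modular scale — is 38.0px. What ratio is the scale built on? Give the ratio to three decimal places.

1.215

The ratio satisfies 21.2 × r³ = 38.0, so r = (38.0 / 21.2)^(1/3).
r = 1.7925^(1/3) ≈ 1.2147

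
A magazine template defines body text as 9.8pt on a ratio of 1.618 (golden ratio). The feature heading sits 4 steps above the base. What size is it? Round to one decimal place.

A modular type scale is a geometric sequence: sizeₙ = base × rⁿ.
9.8 × 1.618⁴ = 9.8 × 6.85353 ≈ 67.16

67.2pt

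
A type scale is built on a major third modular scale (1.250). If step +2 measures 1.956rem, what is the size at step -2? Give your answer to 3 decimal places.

Moving from step +2 to step -2 is 4 steps down, so divide by r⁴.
1.956 ÷ 1.250⁴ = 1.956 ÷ 2.44141 ≈ 0.801

0.801rem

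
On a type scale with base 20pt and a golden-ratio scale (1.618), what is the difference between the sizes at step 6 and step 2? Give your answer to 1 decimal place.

Step 2: 20.0 × 1.618² = 52.358pt
Step 6: 20.0 × 1.618⁶ = 358.840pt
Difference: 358.840 − 52.358 = 306.482pt

306.5pt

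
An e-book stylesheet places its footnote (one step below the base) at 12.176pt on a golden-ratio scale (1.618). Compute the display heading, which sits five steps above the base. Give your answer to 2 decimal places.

218.46pt

Moving from step -1 to step +5 is 6 steps up, so multiply by r⁶.
12.176 × 1.618⁶ = 12.176 × 17.94201 ≈ 218.462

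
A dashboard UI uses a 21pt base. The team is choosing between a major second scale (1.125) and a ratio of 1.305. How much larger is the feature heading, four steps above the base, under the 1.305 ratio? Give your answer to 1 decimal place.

Major second: 21.0 × 1.125⁴ = 33.638pt
At 1.305: 21.0 × 1.305⁴ = 60.906pt
Difference: 60.906 − 33.638 = 27.268pt

27.3pt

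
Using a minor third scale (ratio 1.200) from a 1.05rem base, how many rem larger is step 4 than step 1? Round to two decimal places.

0.92rem

Step 1: 1.05 × 1.200 = 1.2600rem
Step 4: 1.05 × 1.200⁴ = 2.1773rem
Difference: 2.1773 − 1.2600 = 0.9173rem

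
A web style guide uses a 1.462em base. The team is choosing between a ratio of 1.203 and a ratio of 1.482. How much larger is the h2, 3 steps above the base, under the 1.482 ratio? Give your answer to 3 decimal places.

At 1.203: 1.462 × 1.203³ = 2.54533em
At 1.482: 1.462 × 1.482³ = 4.75874em
Difference: 4.75874 − 2.54533 = 2.21341em

2.213em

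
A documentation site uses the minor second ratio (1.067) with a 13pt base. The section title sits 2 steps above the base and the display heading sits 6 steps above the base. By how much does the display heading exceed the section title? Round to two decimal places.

Step 2: 13.0 × 1.067² = 14.8004pt
Step 6: 13.0 × 1.067⁶ = 19.1836pt
Difference: 19.1836 − 14.8004 = 4.3832pt

4.38pt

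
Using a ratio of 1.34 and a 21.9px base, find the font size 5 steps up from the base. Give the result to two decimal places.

94.62px

Every step multiplies by the scale ratio.
21.9 × 1.34⁵ = 21.9 × 4.32040 ≈ 94.62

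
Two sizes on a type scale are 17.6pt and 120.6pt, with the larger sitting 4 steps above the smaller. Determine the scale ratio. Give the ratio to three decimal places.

1.618

The ratio satisfies 17.6 × r⁴ = 120.6, so r = (120.6 / 17.6)^(1/4).
r = 6.8523^(1/4) ≈ 1.6179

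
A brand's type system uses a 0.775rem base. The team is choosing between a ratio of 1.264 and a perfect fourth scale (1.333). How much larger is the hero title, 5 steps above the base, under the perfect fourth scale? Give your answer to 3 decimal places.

At 1.264: 0.775 × 1.264⁵ = 2.50056rem
Perfect fourth: 0.775 × 1.333⁵ = 3.26176rem
Difference: 3.26176 − 2.50056 = 0.76120rem

0.761rem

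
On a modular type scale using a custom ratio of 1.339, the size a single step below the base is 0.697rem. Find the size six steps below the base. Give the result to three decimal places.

0.697 ÷ 1.339⁵ = 0.697 ÷ 4.30430 ≈ 0.162

0.162rem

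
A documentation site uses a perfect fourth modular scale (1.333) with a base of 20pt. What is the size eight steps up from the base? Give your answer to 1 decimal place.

199.4pt

20.0 × 1.333⁸ = 20.0 × 9.96876 ≈ 199.38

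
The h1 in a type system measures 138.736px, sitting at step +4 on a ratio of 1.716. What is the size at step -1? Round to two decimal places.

9.32px

138.736 ÷ 1.716⁵ = 138.736 ÷ 14.87943 ≈ 9.324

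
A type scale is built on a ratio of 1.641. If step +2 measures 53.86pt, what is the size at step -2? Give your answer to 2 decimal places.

53.86 ÷ 1.641⁴ = 53.86 ÷ 7.25161 ≈ 7.427

7.43pt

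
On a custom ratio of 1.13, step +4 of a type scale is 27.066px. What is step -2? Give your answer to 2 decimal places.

13.00px

Moving from step +4 to step -2 is 6 steps down, so divide by r⁶.
27.066 ÷ 1.13⁶ = 27.066 ÷ 2.08195 ≈ 13.000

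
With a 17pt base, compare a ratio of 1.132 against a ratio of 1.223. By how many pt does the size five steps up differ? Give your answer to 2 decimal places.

14.91pt

At 1.132: 17.0 × 1.132⁵ = 31.5996pt
At 1.223: 17.0 × 1.223⁵ = 46.5137pt
Difference: 46.5137 − 31.5996 = 14.9141pt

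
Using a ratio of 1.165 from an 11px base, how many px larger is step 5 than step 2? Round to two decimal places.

Step 2: 11.0 × 1.165² = 14.9295px
Step 5: 11.0 × 1.165⁵ = 23.6060px
Difference: 23.6060 − 14.9295 = 8.6765px

8.68px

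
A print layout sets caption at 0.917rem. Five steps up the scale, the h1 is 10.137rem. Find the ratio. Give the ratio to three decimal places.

r⁵ = 10.137 / 0.917, so r = (10.137/0.917)^(1/5).
r = 11.0545^(1/5) ≈ 1.6170

1.617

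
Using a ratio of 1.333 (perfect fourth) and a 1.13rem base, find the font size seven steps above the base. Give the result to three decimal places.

1.13 × 1.333⁷ = 1.13 × 7.47844 ≈ 8.451

8.451rem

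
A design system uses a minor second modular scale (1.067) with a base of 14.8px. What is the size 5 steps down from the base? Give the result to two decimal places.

Each step on a modular scale multiplies by the ratio, so the size n steps from the base is base × ratioⁿ.
14.8 ÷ 1.067⁵ = 14.8 ÷ 1.38300 ≈ 10.70

10.70px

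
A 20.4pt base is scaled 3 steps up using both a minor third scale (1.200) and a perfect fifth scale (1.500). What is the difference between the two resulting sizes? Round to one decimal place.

33.6pt

Minor third: 20.4 × 1.200³ = 35.251pt
Perfect fifth: 20.4 × 1.500³ = 68.850pt
Difference: 68.850 − 35.251 = 33.599pt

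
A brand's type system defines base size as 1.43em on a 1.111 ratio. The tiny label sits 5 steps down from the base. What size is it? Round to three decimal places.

1.43 ÷ 1.111⁵ = 1.43 ÷ 1.69266 ≈ 0.845

0.845em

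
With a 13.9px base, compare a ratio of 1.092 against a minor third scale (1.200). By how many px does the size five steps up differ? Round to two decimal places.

13.00px

At 1.092: 13.9 × 1.092⁵ = 21.5838px
Minor third: 13.9 × 1.200⁵ = 34.5876px
Difference: 34.5876 − 21.5838 = 13.0038px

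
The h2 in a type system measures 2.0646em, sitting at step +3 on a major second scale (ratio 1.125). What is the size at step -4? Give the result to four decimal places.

The gap is -4 − (3) = -7 steps, so the factor is 1.125^-7.
2.0646 ÷ 1.125⁷ = 2.0646 ÷ 2.28070 ≈ 0.9052

0.9052em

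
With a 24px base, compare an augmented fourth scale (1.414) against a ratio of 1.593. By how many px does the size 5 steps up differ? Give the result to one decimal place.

Augmented fourth: 24.0 × 1.414⁵ = 135.662px
At 1.593: 24.0 × 1.593⁵ = 246.201px
Difference: 246.201 − 135.662 = 110.539px

110.5px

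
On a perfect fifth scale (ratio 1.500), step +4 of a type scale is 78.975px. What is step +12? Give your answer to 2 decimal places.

78.975 × 1.500⁸ = 78.975 × 25.62891 ≈ 2024.043

2024.04px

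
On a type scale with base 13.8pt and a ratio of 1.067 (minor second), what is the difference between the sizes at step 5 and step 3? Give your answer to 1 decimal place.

2.3pt

Step 3: 13.8 × 1.067³ = 16.764pt
Step 5: 13.8 × 1.067⁵ = 19.085pt
Difference: 19.085 − 16.764 = 2.321pt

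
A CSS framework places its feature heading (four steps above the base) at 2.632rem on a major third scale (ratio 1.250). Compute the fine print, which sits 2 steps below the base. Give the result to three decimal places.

2.632 ÷ 1.250⁶ = 2.632 ÷ 3.81470 ≈ 0.690

0.690rem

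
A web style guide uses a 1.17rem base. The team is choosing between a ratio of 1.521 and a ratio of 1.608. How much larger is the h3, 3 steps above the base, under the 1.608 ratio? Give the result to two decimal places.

0.75rem

At 1.521: 1.17 × 1.521³ = 4.1169rem
At 1.608: 1.17 × 1.608³ = 4.8646rem
Difference: 4.8646 − 4.1169 = 0.7477rem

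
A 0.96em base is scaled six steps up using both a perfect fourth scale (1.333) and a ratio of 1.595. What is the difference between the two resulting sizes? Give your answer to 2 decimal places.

Perfect fourth: 0.96 × 1.333⁶ = 5.3858em
At 1.595: 0.96 × 1.595⁶ = 15.8065em
Difference: 15.8065 − 5.3858 = 10.4207em

10.42em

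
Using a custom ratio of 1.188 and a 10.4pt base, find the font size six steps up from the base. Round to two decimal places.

29.24pt

10.4 × 1.188⁶ = 10.4 × 2.81124 ≈ 29.24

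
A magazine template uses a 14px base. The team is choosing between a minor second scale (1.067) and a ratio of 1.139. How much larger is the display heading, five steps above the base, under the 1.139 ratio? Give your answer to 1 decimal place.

Minor second: 14.0 × 1.067⁵ = 19.362px
At 1.139: 14.0 × 1.139⁵ = 26.838px
Difference: 26.838 − 19.362 = 7.476px

7.5px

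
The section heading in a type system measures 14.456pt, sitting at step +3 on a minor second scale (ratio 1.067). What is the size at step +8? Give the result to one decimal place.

14.456 × 1.067⁵ = 14.456 × 1.38300 ≈ 19.993

20.0pt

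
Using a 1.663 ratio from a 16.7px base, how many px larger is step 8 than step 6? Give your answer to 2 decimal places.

623.67px

Step 6: 16.7 × 1.663⁶ = 353.2401px
Step 8: 16.7 × 1.663⁸ = 976.9098px
Difference: 976.9098 − 353.2401 = 623.6697px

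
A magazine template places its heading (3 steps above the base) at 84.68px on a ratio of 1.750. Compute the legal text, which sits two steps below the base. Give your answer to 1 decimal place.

5.2px

Moving from step +3 to step -2 is 5 steps down, so divide by r⁵.
84.68 ÷ 1.750⁵ = 84.68 ÷ 16.41309 ≈ 5.159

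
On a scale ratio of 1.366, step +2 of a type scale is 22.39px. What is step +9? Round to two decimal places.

Moving from step +2 to step +9 is 7 steps up, so multiply by r⁷.
22.39 × 1.366⁷ = 22.39 × 8.87472 ≈ 198.705

198.71px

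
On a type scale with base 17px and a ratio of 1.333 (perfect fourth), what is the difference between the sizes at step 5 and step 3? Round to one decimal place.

Step 3: 17.0 × 1.333³ = 40.266px
Step 5: 17.0 × 1.333⁵ = 71.548px
Difference: 71.548 − 40.266 = 31.282px

31.3px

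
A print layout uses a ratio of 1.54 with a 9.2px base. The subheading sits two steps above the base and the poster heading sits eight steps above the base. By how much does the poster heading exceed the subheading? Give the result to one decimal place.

269.2px

Step 2: 9.2 × 1.54² = 21.819px
Step 8: 9.2 × 1.54⁸ = 291.041px
Difference: 291.041 − 21.819 = 269.222px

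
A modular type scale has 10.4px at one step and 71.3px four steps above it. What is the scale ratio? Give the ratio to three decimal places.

The ratio satisfies 10.4 × r⁴ = 71.3, so r = (71.3 / 10.4)^(1/4).
r = 6.8558^(1/4) ≈ 1.6181

1.618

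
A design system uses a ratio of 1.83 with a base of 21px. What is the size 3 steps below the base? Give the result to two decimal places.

Each step on a modular scale multiplies by the ratio, so the size n steps from the base is base × ratioⁿ.
21.0 ÷ 1.83³ = 21.0 ÷ 6.12849 ≈ 3.43

3.43px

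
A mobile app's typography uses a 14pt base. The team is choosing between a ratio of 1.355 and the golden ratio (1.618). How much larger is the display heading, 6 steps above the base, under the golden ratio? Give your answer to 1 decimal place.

164.5pt

At 1.355: 14.0 × 1.355⁶ = 86.649pt
Golden ratio: 14.0 × 1.618⁶ = 251.188pt
Difference: 251.188 − 86.649 = 164.539pt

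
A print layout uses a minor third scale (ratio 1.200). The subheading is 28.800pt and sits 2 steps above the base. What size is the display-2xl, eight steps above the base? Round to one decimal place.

The gap is 8 − (2) = 6 steps, so the factor is 1.200^6.
28.800 × 1.200⁶ = 28.800 × 2.98598 ≈ 85.996

86.0pt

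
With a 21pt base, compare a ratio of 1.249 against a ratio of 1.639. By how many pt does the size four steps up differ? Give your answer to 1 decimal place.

100.4pt

At 1.249: 21.0 × 1.249⁴ = 51.106pt
At 1.639: 21.0 × 1.639⁴ = 151.543pt
Difference: 151.543 − 51.106 = 100.437pt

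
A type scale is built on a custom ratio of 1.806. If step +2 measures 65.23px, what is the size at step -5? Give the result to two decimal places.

1.04px

Moving from step +2 to step -5 is 7 steps down, so divide by r⁷.
65.23 ÷ 1.806⁷ = 65.23 ÷ 62.66488 ≈ 1.041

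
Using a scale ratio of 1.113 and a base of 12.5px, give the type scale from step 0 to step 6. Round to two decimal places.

Step 0: 12.5px
Step 1: 12.5 × 1.113 = 13.91
Step 2: 12.5 × 1.113² = 15.48
Step 3: 12.5 × 1.113³ = 17.23
Step 4: 12.5 × 1.113⁴ = 19.18
Step 5: 12.5 × 1.113⁵ = 21.35
Step 6: 12.5 × 1.113⁶ = 23.76

12.50px, 13.91px, 15.48px, 17.23px, 19.18px, 21.35px, 23.76px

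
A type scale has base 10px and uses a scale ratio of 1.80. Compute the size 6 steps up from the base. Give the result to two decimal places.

340.12px

10.0 × 1.80⁶ = 10.0 × 34.01222 ≈ 340.12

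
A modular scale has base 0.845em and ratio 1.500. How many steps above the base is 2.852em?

3

1.500ⁿ = 2.852 / 0.845 = 3.3751
n = ln(3.3751) / ln(1.500) = 1.2164 / 0.4055 ≈ 3.00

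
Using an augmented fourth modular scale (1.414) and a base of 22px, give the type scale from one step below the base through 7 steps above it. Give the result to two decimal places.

15.56px, 22.00px, 31.11px, 43.99px, 62.20px, 87.95px, 124.36px, 175.84px, 248.64px

Step -1: 22.0 ÷ 1.414 = 15.56
Step 0: 22px
Step 1: 22.0 × 1.414 = 31.11
Step 2: 22.0 × 1.414² = 43.99
Step 3: 22.0 × 1.414³ = 62.20
Step 4: 22.0 × 1.414⁴ = 87.95
Step 5: 22.0 × 1.414⁵ = 124.36
Step 6: 22.0 × 1.414⁶ = 175.84
Step 7: 22.0 × 1.414⁷ = 248.64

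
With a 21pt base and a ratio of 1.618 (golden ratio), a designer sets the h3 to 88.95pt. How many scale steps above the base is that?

1.618ⁿ = 88.95 / 21 = 4.2357
n = ln(4.2357) / ln(1.618) = 1.4436 / 0.4812 ≈ 3.00

3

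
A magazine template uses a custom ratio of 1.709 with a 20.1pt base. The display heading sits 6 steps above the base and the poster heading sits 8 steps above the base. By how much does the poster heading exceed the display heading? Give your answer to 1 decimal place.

Step 6: 20.1 × 1.709⁶ = 500.782pt
Step 8: 20.1 × 1.709⁸ = 1462.624pt
Difference: 1462.624 − 500.782 = 961.842pt

961.8pt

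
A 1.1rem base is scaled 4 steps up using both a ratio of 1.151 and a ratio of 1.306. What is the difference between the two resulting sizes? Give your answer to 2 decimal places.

At 1.151: 1.1 × 1.151⁴ = 1.9306rem
At 1.306: 1.1 × 1.306⁴ = 3.2001rem
Difference: 3.2001 − 1.9306 = 1.2695rem

1.27rem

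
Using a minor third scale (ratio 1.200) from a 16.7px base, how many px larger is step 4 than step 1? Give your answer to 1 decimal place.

Step 1: 16.7 × 1.200 = 20.040px
Step 4: 16.7 × 1.200⁴ = 34.629px
Difference: 34.629 − 20.040 = 14.589px

14.6px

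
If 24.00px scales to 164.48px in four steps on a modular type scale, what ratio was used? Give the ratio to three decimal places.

r⁴ = 164.48 / 24.00, so r = (164.48/24.00)^(1/4).
r = 6.8533^(1/4) ≈ 1.6180

1.618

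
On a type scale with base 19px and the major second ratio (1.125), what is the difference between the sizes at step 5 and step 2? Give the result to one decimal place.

10.2px

Step 2: 19.0 × 1.125² = 24.047px
Step 5: 19.0 × 1.125⁵ = 34.239px
Difference: 34.239 − 24.047 = 10.192px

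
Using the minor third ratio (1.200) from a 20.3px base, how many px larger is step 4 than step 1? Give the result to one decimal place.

Step 1: 20.3 × 1.200 = 24.360px
Step 4: 20.3 × 1.200⁴ = 42.094px
Difference: 42.094 − 24.360 = 17.734px

17.7px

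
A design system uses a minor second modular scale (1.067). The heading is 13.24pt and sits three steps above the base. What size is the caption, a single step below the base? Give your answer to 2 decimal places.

10.21pt

13.24 ÷ 1.067⁴ = 13.24 ÷ 1.29616 ≈ 10.215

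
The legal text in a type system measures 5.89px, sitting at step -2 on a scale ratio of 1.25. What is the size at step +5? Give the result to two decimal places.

28.09px

5.89 × 1.25⁷ = 5.89 × 4.76837 ≈ 28.086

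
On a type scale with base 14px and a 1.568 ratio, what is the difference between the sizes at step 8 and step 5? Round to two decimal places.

Step 5: 14.0 × 1.568⁵ = 132.6962px
Step 8: 14.0 × 1.568⁸ = 511.5599px
Difference: 511.5599 − 132.6962 = 378.8637px

378.86px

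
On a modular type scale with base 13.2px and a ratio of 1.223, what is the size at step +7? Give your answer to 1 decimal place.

A modular type scale is a geometric sequence: sizeₙ = base × rⁿ.
13.2 × 1.223⁷ = 13.2 × 4.09247 ≈ 54.02

54.0px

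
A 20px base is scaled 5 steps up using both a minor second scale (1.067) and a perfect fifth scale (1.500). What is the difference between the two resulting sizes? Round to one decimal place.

Minor second: 20.0 × 1.067⁵ = 27.660px
Perfect fifth: 20.0 × 1.500⁵ = 151.875px
Difference: 151.875 − 27.660 = 124.215px

124.2px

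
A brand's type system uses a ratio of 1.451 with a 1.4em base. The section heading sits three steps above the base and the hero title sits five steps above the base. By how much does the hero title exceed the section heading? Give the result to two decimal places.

4.73em

Step 3: 1.4 × 1.451³ = 4.2769em
Step 5: 1.4 × 1.451⁵ = 9.0046em
Difference: 9.0046 − 4.2769 = 4.7277em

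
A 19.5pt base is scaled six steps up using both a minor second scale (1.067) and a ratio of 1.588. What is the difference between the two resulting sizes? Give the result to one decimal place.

Minor second: 19.5 × 1.067⁶ = 28.775pt
At 1.588: 19.5 × 1.588⁶ = 312.707pt
Difference: 312.707 − 28.775 = 283.932pt

283.9pt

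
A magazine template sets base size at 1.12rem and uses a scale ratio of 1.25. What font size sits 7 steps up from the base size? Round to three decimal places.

Each step on a modular scale multiplies by the ratio, so the size n steps from the base is base × ratioⁿ.
1.12 × 1.25⁷ = 1.12 × 4.76837 ≈ 5.341

5.341rem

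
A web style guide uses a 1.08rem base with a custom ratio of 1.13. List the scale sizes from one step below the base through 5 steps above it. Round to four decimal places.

0.9558rem, 1.0800rem, 1.2204rem, 1.3791rem, 1.5583rem, 1.7609rem, 1.9898rem

Step -1: 1.08 ÷ 1.13 = 0.9558
Step 0: 1.08rem
Step 1: 1.08 × 1.13 = 1.2204
Step 2: 1.08 × 1.13² = 1.3791
Step 3: 1.08 × 1.13³ = 1.5583
Step 4: 1.08 × 1.13⁴ = 1.7609
Step 5: 1.08 × 1.13⁵ = 1.9898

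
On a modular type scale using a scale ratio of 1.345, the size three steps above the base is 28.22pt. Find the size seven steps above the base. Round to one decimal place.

28.22 × 1.345⁴ = 28.22 × 3.27257 ≈ 92.352

92.4pt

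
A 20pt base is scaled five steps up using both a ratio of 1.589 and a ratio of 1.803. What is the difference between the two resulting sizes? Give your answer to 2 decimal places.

At 1.589: 20.0 × 1.589⁵ = 202.6047pt
At 1.803: 20.0 × 1.803⁵ = 381.0734pt
Difference: 381.0734 − 202.6047 = 178.4687pt

178.47pt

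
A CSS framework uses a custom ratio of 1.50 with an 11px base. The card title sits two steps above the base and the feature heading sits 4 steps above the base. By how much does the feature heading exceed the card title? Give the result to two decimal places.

Step 2: 11.0 × 1.50² = 24.7500px
Step 4: 11.0 × 1.50⁴ = 55.6875px
Difference: 55.6875 − 24.7500 = 30.9375px

30.94px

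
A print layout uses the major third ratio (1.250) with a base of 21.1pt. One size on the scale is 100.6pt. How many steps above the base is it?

7

1.250ⁿ = 100.6 / 21.1 = 4.7678
n = ln(4.7678) / ln(1.250) = 1.5619 / 0.2231 ≈ 7.00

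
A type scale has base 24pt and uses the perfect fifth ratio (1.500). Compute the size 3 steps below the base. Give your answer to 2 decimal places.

Every step multiplies by the scale ratio.
24.0 ÷ 1.500³ = 24.0 ÷ 3.37500 ≈ 7.11

7.11pt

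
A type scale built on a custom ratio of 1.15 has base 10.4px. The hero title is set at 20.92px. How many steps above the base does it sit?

1.15ⁿ = 20.92 / 10.4 = 2.0115
n = ln(2.0115) / ln(1.15) = 0.6989 / 0.1398 ≈ 5.00

5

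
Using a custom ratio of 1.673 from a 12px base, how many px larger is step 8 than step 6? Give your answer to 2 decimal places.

473.34px

Step 6: 12.0 × 1.673⁶ = 263.1218px
Step 8: 12.0 × 1.673⁸ = 736.4593px
Difference: 736.4593 − 263.1218 = 473.3375px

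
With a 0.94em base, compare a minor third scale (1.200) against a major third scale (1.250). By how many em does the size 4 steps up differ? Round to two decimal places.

Minor third: 0.94 × 1.200⁴ = 1.9492em
Major third: 0.94 × 1.250⁴ = 2.2949em
Difference: 2.2949 − 1.9492 = 0.3457em

0.35em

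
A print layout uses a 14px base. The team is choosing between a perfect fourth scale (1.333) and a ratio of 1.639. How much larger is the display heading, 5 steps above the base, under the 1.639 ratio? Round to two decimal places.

Perfect fourth: 14.0 × 1.333⁵ = 58.9222px
At 1.639: 14.0 × 1.639⁵ = 165.5857px
Difference: 165.5857 − 58.9222 = 106.6635px

106.66px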